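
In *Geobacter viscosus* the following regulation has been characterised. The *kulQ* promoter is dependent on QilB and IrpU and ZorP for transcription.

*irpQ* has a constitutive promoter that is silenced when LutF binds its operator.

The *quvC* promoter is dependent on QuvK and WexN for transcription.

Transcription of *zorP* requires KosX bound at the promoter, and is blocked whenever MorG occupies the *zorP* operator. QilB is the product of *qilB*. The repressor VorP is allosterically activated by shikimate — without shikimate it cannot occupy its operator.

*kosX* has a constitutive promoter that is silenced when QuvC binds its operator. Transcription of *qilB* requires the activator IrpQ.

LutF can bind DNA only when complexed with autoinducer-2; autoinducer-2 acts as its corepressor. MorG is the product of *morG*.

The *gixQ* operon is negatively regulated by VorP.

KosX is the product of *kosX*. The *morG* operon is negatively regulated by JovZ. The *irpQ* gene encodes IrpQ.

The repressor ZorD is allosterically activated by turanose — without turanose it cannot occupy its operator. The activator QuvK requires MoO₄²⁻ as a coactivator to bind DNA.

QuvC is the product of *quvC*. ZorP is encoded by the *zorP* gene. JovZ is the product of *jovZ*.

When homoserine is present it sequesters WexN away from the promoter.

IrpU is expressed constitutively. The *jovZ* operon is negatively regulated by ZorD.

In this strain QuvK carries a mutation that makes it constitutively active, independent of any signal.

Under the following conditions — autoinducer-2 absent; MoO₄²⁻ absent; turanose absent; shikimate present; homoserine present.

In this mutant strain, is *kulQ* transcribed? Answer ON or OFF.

ON

Autoinducer-2 is absent, so LutF is inactive.
With no repressor bound, *irpQ* is transcribed.
So IrpQ is produced and active.
No repressor is bound and IrpQ is active, so *qilB* is transcribed.
So QilB is produced and active.
IrpU is produced constitutively and is active.
QuvK is constitutively active in this strain.
Homoserine is present, so WexN is inactive.
Required activator WexN is absent, so *quvC* is not transcribed.
So QuvC is not produced.
With no repressor bound, *kosX* is transcribed.
So KosX is produced and active.
Turanose is absent, so ZorD is inactive.
With no repressor bound, *jovZ* is transcribed.
So JovZ is produced and active.
With repressor JovZ bound, *morG* is not transcribed.
So MorG is not produced.
No repressor is bound and KosX is active, so *zorP* is transcribed.
So ZorP is produced and active.
No repressor is bound and QilB and IrpU and ZorP are active, so *kulQ* is transcribed.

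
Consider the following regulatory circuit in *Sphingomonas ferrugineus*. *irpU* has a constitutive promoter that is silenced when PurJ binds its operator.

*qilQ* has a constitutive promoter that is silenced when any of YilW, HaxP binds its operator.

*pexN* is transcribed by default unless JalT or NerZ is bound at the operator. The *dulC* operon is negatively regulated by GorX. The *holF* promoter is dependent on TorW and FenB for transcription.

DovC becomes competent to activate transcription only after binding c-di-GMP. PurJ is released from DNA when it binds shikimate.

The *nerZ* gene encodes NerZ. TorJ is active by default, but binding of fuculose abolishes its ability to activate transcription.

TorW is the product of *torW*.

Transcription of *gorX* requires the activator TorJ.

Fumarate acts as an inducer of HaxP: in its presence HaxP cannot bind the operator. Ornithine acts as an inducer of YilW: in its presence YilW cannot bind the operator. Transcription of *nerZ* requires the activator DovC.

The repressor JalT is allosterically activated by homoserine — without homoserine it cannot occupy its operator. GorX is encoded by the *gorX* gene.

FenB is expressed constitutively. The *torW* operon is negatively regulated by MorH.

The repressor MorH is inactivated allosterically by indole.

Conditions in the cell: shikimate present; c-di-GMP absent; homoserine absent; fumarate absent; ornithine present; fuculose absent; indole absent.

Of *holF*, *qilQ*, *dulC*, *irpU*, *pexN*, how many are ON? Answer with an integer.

2

Indole is absent, so MorH is active.
With repressor MorH bound, *torW* is not transcribed.
So TorW is not produced.
FenB is produced constitutively and is active.
Required activator TorW is absent, so *holF* is not transcribed.
→ *holF* is OFF.
Ornithine is present, so YilW is inactive.
Fumarate is absent, so HaxP is active.
With repressor HaxP bound, *qilQ* is not transcribed.
→ *qilQ* is OFF.
Fuculose is absent, so TorJ is active.
No repressor is bound and TorJ is active, so *gorX* is transcribed.
So GorX is produced and active.
With repressor GorX bound, *dulC* is not transcribed.
→ *dulC* is OFF.
Shikimate is present, so PurJ is inactive.
With no repressor bound, *irpU* is transcribed.
→ *irpU* is ON.
Homoserine is absent, so JalT is inactive.
c-di-GMP is absent, so DovC is inactive.
Required activator DovC is absent, so *nerZ* is not transcribed.
So NerZ is not produced.
With no repressor bound, *pexN* is transcribed.
→ *pexN* is ON.
2 of the 5 genes are transcribed.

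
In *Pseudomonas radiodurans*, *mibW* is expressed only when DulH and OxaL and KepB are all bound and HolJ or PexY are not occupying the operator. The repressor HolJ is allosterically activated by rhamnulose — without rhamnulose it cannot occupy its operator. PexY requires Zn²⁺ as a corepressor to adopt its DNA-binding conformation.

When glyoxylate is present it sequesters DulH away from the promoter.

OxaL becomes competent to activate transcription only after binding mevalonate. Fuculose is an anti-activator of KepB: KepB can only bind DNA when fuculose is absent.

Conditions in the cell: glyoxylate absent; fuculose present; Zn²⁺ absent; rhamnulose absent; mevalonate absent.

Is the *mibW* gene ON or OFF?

OFF

Glyoxylate is absent, so DulH is active.
Mevalonate is absent, so OxaL is inactive.
Rhamnulose is absent, so HolJ is inactive.
Fuculose is present, so KepB is inactive.
Zn²⁺ is absent, so PexY is inactive.
Required activator OxaL is absent, so *mibW* is not transcribed.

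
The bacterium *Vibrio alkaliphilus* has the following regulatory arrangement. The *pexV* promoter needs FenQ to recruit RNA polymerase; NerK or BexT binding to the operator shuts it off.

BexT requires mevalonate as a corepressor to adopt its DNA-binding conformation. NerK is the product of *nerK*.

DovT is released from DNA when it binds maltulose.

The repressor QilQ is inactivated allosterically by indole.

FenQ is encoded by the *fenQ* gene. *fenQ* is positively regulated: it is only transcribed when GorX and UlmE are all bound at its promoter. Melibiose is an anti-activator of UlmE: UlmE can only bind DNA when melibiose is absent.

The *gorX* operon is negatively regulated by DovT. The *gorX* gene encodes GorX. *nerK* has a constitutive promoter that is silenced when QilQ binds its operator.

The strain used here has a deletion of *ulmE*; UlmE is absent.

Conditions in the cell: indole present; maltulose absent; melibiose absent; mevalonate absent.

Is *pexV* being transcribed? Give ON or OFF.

OFF

Indole is present, so QilQ is inactive.
With no repressor bound, *nerK* is transcribed.
So NerK is produced and active.
Maltulose is absent, so DovT is active.
With repressor DovT bound, *gorX* is not transcribed.
So GorX is not produced.
UlmE is non-functional in this strain, so it has no effect.
Required activator GorX is absent, so *fenQ* is not transcribed.
So FenQ is not produced.
Mevalonate is absent, so BexT is inactive.
With repressor NerK bound, *pexV* is not transcribed.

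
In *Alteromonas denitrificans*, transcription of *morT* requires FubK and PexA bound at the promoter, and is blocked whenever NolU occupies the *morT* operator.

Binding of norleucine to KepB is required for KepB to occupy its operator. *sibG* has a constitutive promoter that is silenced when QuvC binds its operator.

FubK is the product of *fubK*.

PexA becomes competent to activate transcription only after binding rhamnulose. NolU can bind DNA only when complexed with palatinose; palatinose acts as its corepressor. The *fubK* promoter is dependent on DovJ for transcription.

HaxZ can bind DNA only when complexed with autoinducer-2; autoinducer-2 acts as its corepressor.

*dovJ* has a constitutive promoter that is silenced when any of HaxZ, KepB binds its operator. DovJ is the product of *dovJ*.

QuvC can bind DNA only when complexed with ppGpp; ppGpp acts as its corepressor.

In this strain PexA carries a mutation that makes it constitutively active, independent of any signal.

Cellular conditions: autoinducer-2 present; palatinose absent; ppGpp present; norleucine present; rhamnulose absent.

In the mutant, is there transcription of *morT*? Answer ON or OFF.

OFF

Autoinducer-2 is present, so HaxZ is active.
Norleucine is present, so KepB is active.
With repressor HaxZ bound, *dovJ* is not transcribed.
So DovJ is not produced.
Required activator DovJ is absent, so *fubK* is not transcribed.
So FubK is not produced.
Palatinose is absent, so NolU is inactive.
PexA is constitutively active in this strain.
Required activator FubK is absent, so *morT* is not transcribed.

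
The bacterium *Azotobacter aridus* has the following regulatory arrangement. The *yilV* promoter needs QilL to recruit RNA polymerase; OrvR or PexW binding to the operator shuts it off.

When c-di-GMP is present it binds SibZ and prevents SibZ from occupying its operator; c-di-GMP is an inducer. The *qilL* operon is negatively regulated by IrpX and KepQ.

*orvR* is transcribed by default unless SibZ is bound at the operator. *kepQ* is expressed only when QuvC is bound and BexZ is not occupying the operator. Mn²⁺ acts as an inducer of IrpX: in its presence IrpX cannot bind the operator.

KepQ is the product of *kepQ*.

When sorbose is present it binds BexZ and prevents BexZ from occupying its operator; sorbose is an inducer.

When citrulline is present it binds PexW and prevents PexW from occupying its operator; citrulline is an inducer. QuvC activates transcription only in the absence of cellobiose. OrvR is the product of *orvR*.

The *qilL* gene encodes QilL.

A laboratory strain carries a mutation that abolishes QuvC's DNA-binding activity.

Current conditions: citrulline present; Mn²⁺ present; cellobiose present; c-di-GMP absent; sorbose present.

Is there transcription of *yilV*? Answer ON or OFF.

ON

c-di-GMP is absent, so SibZ is active.
With repressor SibZ bound, *orvR* is not transcribed.
So OrvR is not produced.
Mn²⁺ is present, so IrpX is inactive.
Sorbose is present, so BexZ is inactive.
QuvC is non-functional in this strain, so it has no effect.
Required activator QuvC is absent, so *kepQ* is not transcribed.
So KepQ is not produced.
With no repressor bound, *qilL* is transcribed.
So QilL is produced and active.
Citrulline is present, so PexW is inactive.
No repressor is bound and QilL is active, so *yilV* is transcribed.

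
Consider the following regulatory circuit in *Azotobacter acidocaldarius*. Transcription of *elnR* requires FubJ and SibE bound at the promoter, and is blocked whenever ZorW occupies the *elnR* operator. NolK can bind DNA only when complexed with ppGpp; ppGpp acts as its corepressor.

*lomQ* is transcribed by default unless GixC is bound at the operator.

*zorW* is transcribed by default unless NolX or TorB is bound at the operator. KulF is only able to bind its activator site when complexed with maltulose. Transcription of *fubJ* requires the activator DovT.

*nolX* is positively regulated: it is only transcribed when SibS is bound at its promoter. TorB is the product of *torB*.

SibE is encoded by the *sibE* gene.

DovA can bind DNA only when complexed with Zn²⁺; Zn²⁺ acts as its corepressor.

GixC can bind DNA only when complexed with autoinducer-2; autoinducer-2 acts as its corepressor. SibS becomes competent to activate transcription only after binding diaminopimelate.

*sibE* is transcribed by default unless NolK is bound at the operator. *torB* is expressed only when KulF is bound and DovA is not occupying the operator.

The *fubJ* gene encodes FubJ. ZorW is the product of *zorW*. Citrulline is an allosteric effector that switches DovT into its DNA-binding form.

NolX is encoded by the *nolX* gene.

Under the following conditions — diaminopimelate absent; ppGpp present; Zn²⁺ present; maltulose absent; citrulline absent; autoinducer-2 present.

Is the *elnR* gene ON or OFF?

Citrulline is absent, so DovT is inactive.
Required activator DovT is absent, so *fubJ* is not transcribed.
So FubJ is not produced.
Diaminopimelate is absent, so SibS is inactive.
Required activator SibS is absent, so *nolX* is not transcribed.
So NolX is not produced.
Zn²⁺ is present, so DovA is active.
Maltulose is absent, so KulF is inactive.
With repressor DovA bound, *torB* is not transcribed.
So TorB is not produced.
With no repressor bound, *zorW* is transcribed.
So ZorW is produced and active.
ppGpp is present, so NolK is active.
With repressor NolK bound, *sibE* is not transcribed.
So SibE is not produced.
With repressor ZorW bound, *elnR* is not transcribed.

OFF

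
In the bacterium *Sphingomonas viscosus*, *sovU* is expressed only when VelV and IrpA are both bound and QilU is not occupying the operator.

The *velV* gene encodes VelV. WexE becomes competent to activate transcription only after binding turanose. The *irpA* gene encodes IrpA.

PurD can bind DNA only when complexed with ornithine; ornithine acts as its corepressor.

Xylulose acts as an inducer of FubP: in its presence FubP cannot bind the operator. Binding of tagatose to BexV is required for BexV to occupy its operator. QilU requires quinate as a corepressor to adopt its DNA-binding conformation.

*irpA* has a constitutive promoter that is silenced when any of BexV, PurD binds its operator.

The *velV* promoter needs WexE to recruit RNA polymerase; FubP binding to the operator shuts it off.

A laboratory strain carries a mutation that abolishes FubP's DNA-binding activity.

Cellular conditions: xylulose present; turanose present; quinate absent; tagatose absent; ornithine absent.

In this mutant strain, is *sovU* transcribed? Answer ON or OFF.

ON

Quinate is absent, so QilU is inactive.
Turanose is present, so WexE is active.
FubP is non-functional in this strain, so it has no effect.
No repressor is bound and WexE is active, so *velV* is transcribed.
So VelV is produced and active.
Tagatose is absent, so BexV is inactive.
Ornithine is absent, so PurD is inactive.
With no repressor bound, *irpA* is transcribed.
So IrpA is produced and active.
No repressor is bound and VelV and IrpA are active, so *sovU* is transcribed.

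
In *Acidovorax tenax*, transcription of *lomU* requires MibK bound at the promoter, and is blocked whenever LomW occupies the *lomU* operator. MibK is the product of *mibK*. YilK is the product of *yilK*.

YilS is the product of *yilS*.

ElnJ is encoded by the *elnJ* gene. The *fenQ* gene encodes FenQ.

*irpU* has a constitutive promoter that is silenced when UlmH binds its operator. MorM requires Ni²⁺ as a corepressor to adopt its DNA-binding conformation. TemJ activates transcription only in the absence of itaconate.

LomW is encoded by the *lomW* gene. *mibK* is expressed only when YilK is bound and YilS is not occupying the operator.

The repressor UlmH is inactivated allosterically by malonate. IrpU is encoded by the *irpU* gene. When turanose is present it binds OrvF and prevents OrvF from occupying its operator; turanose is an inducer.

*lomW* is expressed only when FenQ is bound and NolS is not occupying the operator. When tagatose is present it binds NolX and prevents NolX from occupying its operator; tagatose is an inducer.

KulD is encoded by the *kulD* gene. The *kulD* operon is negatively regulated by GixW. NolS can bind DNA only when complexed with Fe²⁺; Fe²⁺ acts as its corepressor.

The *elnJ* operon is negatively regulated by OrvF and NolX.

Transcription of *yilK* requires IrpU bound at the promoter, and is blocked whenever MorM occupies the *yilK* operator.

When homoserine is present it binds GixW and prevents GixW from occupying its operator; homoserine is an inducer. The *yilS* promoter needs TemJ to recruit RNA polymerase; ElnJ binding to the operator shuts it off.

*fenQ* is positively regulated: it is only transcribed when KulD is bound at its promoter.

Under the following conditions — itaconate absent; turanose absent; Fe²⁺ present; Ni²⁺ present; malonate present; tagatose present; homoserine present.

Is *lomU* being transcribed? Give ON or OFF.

OFF

Fe²⁺ is present, so NolS is active.
Homoserine is present, so GixW is inactive.
With no repressor bound, *kulD* is transcribed.
So KulD is produced and active.
No repressor is bound and KulD is active, so *fenQ* is transcribed.
So FenQ is produced and active.
With repressor NolS bound, *lomW* is not transcribed.
So LomW is not produced.
Itaconate is absent, so TemJ is active.
Turanose is absent, so OrvF is active.
Tagatose is present, so NolX is inactive.
With repressor OrvF bound, *elnJ* is not transcribed.
So ElnJ is not produced.
No repressor is bound and TemJ is active, so *yilS* is transcribed.
So YilS is produced and active.
Malonate is present, so UlmH is inactive.
With no repressor bound, *irpU* is transcribed.
So IrpU is produced and active.
Ni²⁺ is present, so MorM is active.
With repressor MorM bound, *yilK* is not transcribed.
So YilK is not produced.
With repressor YilS bound, *mibK* is not transcribed.
So MibK is not produced.
Required activator MibK is absent, so *lomU* is not transcribed.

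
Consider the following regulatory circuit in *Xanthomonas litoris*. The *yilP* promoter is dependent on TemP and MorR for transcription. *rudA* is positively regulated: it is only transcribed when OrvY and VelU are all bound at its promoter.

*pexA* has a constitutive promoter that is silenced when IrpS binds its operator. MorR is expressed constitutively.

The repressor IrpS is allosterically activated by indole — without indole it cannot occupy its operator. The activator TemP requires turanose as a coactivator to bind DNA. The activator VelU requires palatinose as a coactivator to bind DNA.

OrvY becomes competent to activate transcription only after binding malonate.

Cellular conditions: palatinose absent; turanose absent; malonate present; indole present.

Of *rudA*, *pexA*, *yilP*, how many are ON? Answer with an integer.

Malonate is present, so OrvY is active.
Palatinose is absent, so VelU is inactive.
Required activator VelU is absent, so *rudA* is not transcribed.
→ *rudA* is OFF.
Indole is present, so IrpS is active.
With repressor IrpS bound, *pexA* is not transcribed.
→ *pexA* is OFF.
Turanose is absent, so TemP is inactive.
MorR is produced constitutively and is active.
Required activator TemP is absent, so *yilP* is not transcribed.
→ *yilP* is OFF.
0 of the 3 genes are transcribed.

0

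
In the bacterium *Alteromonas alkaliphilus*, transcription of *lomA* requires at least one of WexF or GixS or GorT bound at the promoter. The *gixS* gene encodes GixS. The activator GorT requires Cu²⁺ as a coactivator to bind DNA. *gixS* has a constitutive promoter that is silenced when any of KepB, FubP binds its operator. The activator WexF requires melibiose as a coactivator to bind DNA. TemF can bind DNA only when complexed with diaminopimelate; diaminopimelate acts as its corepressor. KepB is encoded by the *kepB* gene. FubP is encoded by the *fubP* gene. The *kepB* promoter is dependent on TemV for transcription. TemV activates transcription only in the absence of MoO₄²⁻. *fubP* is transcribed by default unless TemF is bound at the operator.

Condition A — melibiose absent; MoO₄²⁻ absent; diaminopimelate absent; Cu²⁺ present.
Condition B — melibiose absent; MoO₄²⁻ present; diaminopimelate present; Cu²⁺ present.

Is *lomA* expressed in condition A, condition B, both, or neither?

both

Condition A:
Melibiose is absent, so WexF is inactive.
MoO₄²⁻ is absent, so TemV is active.
No repressor is bound and TemV is active, so *kepB* is transcribed.
So KepB is produced and active.
Diaminopimelate is absent, so TemF is inactive.
With no repressor bound, *fubP* is transcribed.
So FubP is produced and active.
With repressor KepB bound, *gixS* is not transcribed.
So GixS is not produced.
Cu²⁺ is present, so GorT is active.
Activator GorT is present, so *lomA* is transcribed.
→ *lomA* is ON in A.
Condition B:
Melibiose is absent, so WexF is inactive.
MoO₄²⁻ is present, so TemV is inactive.
Required activator TemV is absent, so *kepB* is not transcribed.
So KepB is not produced.
Diaminopimelate is present, so TemF is active.
With repressor TemF bound, *fubP* is not transcribed.
So FubP is not produced.
With no repressor bound, *gixS* is transcribed.
So GixS is produced and active.
Cu²⁺ is present, so GorT is active.
Activator GixS is present, so *lomA* is transcribed.
→ *lomA* is ON in B.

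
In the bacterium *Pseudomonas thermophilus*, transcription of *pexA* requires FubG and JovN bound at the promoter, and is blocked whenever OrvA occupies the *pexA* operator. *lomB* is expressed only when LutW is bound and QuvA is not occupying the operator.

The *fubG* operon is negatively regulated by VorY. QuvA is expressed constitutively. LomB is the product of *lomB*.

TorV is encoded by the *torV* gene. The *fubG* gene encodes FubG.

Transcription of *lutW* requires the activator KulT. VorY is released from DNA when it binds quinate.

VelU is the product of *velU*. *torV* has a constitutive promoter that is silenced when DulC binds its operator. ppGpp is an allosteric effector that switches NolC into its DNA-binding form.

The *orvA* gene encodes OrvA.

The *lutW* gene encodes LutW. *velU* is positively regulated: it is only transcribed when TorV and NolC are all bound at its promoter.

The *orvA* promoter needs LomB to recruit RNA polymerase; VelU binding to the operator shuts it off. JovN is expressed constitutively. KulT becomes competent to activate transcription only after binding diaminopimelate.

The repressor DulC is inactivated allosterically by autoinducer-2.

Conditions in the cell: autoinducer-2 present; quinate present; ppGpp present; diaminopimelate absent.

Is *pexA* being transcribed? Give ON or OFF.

ON

Quinate is present, so VorY is inactive.
With no repressor bound, *fubG* is transcribed.
So FubG is produced and active.
QuvA is produced constitutively and is active.
Diaminopimelate is absent, so KulT is inactive.
Required activator KulT is absent, so *lutW* is not transcribed.
So LutW is not produced.
With repressor QuvA bound, *lomB* is not transcribed.
So LomB is not produced.
Autoinducer-2 is present, so DulC is inactive.
With no repressor bound, *torV* is transcribed.
So TorV is produced and active.
ppGpp is present, so NolC is active.
No repressor is bound and TorV and NolC are active, so *velU* is transcribed.
So VelU is produced and active.
With repressor VelU bound, *orvA* is not transcribed.
So OrvA is not produced.
JovN is produced constitutively and is active.
No repressor is bound and FubG and JovN are active, so *pexA* is transcribed.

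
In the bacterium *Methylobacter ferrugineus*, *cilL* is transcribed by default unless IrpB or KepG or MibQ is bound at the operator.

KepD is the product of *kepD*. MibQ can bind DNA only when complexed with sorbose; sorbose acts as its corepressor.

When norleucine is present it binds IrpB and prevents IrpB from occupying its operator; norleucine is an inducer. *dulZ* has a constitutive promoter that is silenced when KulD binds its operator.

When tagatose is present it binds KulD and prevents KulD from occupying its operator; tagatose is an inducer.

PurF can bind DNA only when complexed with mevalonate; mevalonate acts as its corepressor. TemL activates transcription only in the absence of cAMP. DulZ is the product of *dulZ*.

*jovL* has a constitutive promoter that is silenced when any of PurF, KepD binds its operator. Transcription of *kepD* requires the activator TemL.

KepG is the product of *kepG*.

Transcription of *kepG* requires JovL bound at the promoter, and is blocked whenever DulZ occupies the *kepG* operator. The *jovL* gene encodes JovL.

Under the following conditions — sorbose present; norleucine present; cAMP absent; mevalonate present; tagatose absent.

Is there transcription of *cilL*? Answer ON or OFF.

OFF

Norleucine is present, so IrpB is inactive.
Tagatose is absent, so KulD is active.
With repressor KulD bound, *dulZ* is not transcribed.
So DulZ is not produced.
Mevalonate is present, so PurF is active.
cAMP is absent, so TemL is active.
No repressor is bound and TemL is active, so *kepD* is transcribed.
So KepD is produced and active.
With repressor PurF bound, *jovL* is not transcribed.
So JovL is not produced.
Required activator JovL is absent, so *kepG* is not transcribed.
So KepG is not produced.
Sorbose is present, so MibQ is active.
With repressor MibQ bound, *cilL* is not transcribed.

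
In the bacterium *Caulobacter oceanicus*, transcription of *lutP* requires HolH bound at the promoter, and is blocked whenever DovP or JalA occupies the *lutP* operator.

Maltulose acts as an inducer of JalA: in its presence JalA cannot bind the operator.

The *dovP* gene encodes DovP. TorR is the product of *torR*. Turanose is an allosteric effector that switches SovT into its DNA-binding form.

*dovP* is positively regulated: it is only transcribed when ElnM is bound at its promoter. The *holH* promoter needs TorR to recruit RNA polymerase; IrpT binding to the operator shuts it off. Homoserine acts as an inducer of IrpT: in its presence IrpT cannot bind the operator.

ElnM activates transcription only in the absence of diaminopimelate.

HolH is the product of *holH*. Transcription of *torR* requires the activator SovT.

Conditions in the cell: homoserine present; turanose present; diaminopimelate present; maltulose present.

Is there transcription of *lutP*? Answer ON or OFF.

ON

Diaminopimelate is present, so ElnM is inactive.
Required activator ElnM is absent, so *dovP* is not transcribed.
So DovP is not produced.
Homoserine is present, so IrpT is inactive.
Turanose is present, so SovT is active.
No repressor is bound and SovT is active, so *torR* is transcribed.
So TorR is produced and active.
No repressor is bound and TorR is active, so *holH* is transcribed.
So HolH is produced and active.
Maltulose is present, so JalA is inactive.
No repressor is bound and HolH is active, so *lutP* is transcribed.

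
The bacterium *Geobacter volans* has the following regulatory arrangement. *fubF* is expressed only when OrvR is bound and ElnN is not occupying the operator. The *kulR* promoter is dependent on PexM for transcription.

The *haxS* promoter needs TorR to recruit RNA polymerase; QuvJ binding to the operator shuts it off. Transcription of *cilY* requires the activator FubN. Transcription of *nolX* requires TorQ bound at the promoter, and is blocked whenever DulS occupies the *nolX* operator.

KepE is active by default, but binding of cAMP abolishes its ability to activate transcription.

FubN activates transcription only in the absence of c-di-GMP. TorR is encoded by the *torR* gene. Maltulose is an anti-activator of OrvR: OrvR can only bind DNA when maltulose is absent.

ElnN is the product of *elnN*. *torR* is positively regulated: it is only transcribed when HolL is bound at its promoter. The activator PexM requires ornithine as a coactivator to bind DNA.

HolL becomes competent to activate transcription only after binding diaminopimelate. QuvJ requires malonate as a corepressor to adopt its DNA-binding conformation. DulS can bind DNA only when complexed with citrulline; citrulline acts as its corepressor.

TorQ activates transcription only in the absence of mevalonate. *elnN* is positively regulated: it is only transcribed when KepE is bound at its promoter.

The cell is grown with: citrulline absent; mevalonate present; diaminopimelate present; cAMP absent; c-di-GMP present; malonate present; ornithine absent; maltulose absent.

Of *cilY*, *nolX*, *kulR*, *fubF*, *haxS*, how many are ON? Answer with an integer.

0

c-di-GMP is present, so FubN is inactive.
Required activator FubN is absent, so *cilY* is not transcribed.
→ *cilY* is OFF.
Mevalonate is present, so TorQ is inactive.
Citrulline is absent, so DulS is inactive.
Required activator TorQ is absent, so *nolX* is not transcribed.
→ *nolX* is OFF.
Ornithine is absent, so PexM is inactive.
Required activator PexM is absent, so *kulR* is not transcribed.
→ *kulR* is OFF.
Maltulose is absent, so OrvR is active.
cAMP is absent, so KepE is active.
No repressor is bound and KepE is active, so *elnN* is transcribed.
So ElnN is produced and active.
With repressor ElnN bound, *fubF* is not transcribed.
→ *fubF* is OFF.
Malonate is present, so QuvJ is active.
Diaminopimelate is present, so HolL is active.
No repressor is bound and HolL is active, so *torR* is transcribed.
So TorR is produced and active.
With repressor QuvJ bound, *haxS* is not transcribed.
→ *haxS* is OFF.
0 of the 5 genes are transcribed.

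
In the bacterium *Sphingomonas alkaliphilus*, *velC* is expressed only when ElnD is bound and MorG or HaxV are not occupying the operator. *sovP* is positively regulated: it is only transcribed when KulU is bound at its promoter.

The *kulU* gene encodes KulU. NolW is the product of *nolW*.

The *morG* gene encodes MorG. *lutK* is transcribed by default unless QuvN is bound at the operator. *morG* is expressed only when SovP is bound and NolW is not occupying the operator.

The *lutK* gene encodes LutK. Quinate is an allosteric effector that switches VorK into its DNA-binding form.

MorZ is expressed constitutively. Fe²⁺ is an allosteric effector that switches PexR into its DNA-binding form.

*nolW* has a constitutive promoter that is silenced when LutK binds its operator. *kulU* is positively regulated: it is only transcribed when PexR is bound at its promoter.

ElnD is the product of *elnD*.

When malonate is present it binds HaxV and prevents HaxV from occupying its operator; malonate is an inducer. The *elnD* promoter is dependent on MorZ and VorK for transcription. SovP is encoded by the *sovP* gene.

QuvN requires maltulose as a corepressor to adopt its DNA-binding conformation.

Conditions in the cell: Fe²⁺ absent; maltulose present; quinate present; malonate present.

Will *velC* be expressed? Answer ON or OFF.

Maltulose is present, so QuvN is active.
With repressor QuvN bound, *lutK* is not transcribed.
So LutK is not produced.
With no repressor bound, *nolW* is transcribed.
So NolW is produced and active.
Fe²⁺ is absent, so PexR is inactive.
Required activator PexR is absent, so *kulU* is not transcribed.
So KulU is not produced.
Required activator KulU is absent, so *sovP* is not transcribed.
So SovP is not produced.
With repressor NolW bound, *morG* is not transcribed.
So MorG is not produced.
Malonate is present, so HaxV is inactive.
MorZ is produced constitutively and is active.
Quinate is present, so VorK is active.
No repressor is bound and MorZ and VorK are active, so *elnD* is transcribed.
So ElnD is produced and active.
No repressor is bound and ElnD is active, so *velC* is transcribed.

ON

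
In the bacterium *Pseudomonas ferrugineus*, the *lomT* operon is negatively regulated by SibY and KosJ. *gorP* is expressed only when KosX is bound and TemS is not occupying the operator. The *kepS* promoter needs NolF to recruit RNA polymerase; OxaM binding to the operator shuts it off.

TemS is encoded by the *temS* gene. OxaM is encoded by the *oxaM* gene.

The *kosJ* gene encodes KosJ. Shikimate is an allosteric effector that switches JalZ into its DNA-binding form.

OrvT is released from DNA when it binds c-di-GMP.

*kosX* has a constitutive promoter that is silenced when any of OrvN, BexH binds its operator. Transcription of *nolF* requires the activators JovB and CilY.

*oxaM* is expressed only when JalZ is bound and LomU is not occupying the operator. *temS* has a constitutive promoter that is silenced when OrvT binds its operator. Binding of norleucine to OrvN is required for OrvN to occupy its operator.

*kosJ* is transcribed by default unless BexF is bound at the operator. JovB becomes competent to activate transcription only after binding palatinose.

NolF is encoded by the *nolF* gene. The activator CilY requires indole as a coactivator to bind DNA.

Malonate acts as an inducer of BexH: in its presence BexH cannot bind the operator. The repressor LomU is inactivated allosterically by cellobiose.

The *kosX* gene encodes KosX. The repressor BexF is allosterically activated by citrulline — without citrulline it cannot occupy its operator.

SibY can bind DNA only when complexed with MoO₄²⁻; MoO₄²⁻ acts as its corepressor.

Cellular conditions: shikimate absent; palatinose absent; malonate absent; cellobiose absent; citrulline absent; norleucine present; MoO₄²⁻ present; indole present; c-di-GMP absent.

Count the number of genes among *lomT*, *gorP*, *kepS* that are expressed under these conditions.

0

MoO₄²⁻ is present, so SibY is active.
Citrulline is absent, so BexF is inactive.
With no repressor bound, *kosJ* is transcribed.
So KosJ is produced and active.
With repressor SibY bound, *lomT* is not transcribed.
→ *lomT* is OFF.
Norleucine is present, so OrvN is active.
Malonate is absent, so BexH is active.
With repressor OrvN bound, *kosX* is not transcribed.
So KosX is not produced.
c-di-GMP is absent, so OrvT is active.
With repressor OrvT bound, *temS* is not transcribed.
So TemS is not produced.
Required activator KosX is absent, so *gorP* is not transcribed.
→ *gorP* is OFF.
Shikimate is absent, so JalZ is inactive.
Cellobiose is absent, so LomU is active.
With repressor LomU bound, *oxaM* is not transcribed.
So OxaM is not produced.
Palatinose is absent, so JovB is inactive.
Indole is present, so CilY is active.
Required activator JovB is absent, so *nolF* is not transcribed.
So NolF is not produced.
Required activator NolF is absent, so *kepS* is not transcribed.
→ *kepS* is OFF.
0 of the 3 genes are transcribed.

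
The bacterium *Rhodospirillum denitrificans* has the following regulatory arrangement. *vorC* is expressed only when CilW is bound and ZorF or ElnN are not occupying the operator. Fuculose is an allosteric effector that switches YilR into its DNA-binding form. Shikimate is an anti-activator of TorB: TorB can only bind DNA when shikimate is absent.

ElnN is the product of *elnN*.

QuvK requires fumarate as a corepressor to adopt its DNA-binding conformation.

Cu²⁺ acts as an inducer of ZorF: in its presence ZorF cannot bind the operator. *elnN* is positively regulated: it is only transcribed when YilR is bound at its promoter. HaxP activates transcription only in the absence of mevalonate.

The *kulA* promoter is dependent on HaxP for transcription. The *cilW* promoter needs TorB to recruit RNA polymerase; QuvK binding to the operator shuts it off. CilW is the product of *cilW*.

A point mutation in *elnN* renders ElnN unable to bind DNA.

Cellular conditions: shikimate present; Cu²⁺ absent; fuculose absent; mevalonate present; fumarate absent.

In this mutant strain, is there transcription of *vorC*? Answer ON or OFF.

OFF

Cu²⁺ is absent, so ZorF is active.
ElnN is non-functional in this strain, so it has no effect.
Fumarate is absent, so QuvK is inactive.
Shikimate is present, so TorB is inactive.
Required activator TorB is absent, so *cilW* is not transcribed.
So CilW is not produced.
With repressor ZorF bound, *vorC* is not transcribed.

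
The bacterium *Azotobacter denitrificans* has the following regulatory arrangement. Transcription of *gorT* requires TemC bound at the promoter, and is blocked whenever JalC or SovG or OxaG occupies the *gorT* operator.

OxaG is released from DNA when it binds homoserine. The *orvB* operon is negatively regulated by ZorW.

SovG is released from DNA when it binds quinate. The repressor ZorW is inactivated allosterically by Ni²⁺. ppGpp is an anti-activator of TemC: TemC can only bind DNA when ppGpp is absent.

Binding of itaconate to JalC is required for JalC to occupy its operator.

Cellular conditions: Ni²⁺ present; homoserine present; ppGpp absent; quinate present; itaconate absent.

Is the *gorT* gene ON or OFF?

ON

Itaconate is absent, so JalC is inactive.
Quinate is present, so SovG is inactive.
ppGpp is absent, so TemC is active.
Homoserine is present, so OxaG is inactive.
No repressor is bound and TemC is active, so *gorT* is transcribed.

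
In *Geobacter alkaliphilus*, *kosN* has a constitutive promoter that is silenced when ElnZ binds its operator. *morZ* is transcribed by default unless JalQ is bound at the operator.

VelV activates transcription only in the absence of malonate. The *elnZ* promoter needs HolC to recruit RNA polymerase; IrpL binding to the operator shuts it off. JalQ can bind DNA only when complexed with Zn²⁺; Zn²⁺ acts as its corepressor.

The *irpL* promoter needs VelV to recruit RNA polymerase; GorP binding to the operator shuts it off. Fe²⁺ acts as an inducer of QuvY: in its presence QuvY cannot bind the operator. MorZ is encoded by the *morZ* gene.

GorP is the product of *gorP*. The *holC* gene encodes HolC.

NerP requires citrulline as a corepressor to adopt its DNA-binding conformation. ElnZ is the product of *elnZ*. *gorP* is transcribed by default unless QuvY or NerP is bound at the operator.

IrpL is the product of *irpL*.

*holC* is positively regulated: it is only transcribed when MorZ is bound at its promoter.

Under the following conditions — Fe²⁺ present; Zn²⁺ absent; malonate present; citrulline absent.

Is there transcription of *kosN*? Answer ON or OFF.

Fe²⁺ is present, so QuvY is inactive.
Citrulline is absent, so NerP is inactive.
With no repressor bound, *gorP* is transcribed.
So GorP is produced and active.
Malonate is present, so VelV is inactive.
With repressor GorP bound, *irpL* is not transcribed.
So IrpL is not produced.
Zn²⁺ is absent, so JalQ is inactive.
With no repressor bound, *morZ* is transcribed.
So MorZ is produced and active.
No repressor is bound and MorZ is active, so *holC* is transcribed.
So HolC is produced and active.
No repressor is bound and HolC is active, so *elnZ* is transcribed.
So ElnZ is produced and active.
With repressor ElnZ bound, *kosN* is not transcribed.

OFF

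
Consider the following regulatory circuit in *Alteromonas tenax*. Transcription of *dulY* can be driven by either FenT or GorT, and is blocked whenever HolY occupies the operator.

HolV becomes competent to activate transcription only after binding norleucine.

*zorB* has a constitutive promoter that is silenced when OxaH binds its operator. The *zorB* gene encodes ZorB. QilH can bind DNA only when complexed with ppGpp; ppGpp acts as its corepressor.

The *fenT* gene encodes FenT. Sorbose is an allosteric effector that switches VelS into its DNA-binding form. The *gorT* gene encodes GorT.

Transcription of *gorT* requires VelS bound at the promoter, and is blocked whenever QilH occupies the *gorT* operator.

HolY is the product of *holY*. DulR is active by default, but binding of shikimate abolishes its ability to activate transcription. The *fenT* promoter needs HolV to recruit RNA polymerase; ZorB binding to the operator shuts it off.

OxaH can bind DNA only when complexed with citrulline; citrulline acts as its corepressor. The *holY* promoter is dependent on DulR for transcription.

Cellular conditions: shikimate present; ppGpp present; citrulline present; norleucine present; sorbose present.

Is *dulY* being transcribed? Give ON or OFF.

ON

Shikimate is present, so DulR is inactive.
Required activator DulR is absent, so *holY* is not transcribed.
So HolY is not produced.
Norleucine is present, so HolV is active.
Citrulline is present, so OxaH is active.
With repressor OxaH bound, *zorB* is not transcribed.
So ZorB is not produced.
No repressor is bound and HolV is active, so *fenT* is transcribed.
So FenT is produced and active.
ppGpp is present, so QilH is active.
Sorbose is present, so VelS is active.
With repressor QilH bound, *gorT* is not transcribed.
So GorT is not produced.
Activator FenT is present, so *dulY* is transcribed.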